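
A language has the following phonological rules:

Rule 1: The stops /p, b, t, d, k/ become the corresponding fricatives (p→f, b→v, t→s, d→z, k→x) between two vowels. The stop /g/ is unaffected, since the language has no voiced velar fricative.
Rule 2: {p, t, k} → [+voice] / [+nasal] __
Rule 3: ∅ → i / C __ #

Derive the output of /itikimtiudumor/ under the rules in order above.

Rule 1 (intervocalic spirantization): /t/ is a stop between vowels /i/ and /i/, so it spirantizes to the fricative [s]. /k/ is a stop between vowels /i/ and /i/, so it spirantizes to the fricative [x]. /d/ is a stop between vowels /u/ and /u/, so it spirantizes to the fricative [z]. /itikimtiudumor/ → isiximtiuzumor.
Rule 2 (post-nasal voicing): /t/ is a voiceless stop immediately after the nasal /m/, so it voices to [d]. /isiximtiuzumor/ → isiximdiuzumor.
Rule 3 (final i-epenthesis): the form ends in the consonant /r/, so [i] is inserted word-finally. /isiximdiuzumor/ → isiximdiuzumori.

isiximdiuzumori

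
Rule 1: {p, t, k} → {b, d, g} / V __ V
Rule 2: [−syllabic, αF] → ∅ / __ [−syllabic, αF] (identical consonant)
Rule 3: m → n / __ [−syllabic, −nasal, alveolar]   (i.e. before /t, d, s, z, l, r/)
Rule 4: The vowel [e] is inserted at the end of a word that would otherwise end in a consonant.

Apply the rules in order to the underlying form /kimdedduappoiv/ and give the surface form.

kindeduapoive

Rule 1 (intervocalic voicing): no segment meets the environment; /kimdedduappoiv/ is unchanged.
Rule 2 (degemination): /dd/ is a geminate; the first /d/ deletes. /pp/ is a geminate; the first /p/ deletes. /kimdedduappoiv/ → kimdeduapoiv.
Rule 3 (nasal place assimilation): /m/ precedes the alveolar consonant /d/, so it assimilates in place to [n]. /kimdeduapoiv/ → kindeduapoiv.
Rule 4 (final e-epenthesis): the form ends in the consonant /v/, so [e] is inserted word-finally. /kindeduapoiv/ → kindeduapoive.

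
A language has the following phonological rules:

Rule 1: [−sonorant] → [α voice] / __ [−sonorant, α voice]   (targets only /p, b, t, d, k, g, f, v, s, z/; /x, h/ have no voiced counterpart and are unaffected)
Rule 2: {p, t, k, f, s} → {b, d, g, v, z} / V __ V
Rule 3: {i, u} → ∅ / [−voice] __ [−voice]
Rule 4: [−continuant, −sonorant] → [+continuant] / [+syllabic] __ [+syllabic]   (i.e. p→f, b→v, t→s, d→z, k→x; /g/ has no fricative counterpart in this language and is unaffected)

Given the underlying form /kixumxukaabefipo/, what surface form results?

Rule 1 (regressive voicing assimilation): no segment meets the environment; /kixumxukaabefipo/ is unchanged.
Rule 2 (intervocalic voicing): /k/ is a voiceless obstruent between vowels /u/ and /a/, so it voices to [g]. /f/ is a voiceless obstruent between vowels /e/ and /i/, so it voices to [v]. /p/ is a voiceless obstruent between vowels /i/ and /o/, so it voices to [b]. /kixumxukaabefipo/ → kixumxugaabevibo.
Rule 3 (high vowel syncope): /i/ is a high vowel flanked by voiceless consonants /k/ and /x/, so it deletes. /kixumxugaabevibo/ → kxumxugaabevibo.
Rule 4 (intervocalic spirantization): /b/ is a stop between vowels /a/ and /e/, so it spirantizes to the fricative [v]. /b/ is a stop between vowels /i/ and /o/, so it spirantizes to the fricative [v]. /kxumxugaabevibo/ → kxumxugaavevivo.

kxumxugaavevivo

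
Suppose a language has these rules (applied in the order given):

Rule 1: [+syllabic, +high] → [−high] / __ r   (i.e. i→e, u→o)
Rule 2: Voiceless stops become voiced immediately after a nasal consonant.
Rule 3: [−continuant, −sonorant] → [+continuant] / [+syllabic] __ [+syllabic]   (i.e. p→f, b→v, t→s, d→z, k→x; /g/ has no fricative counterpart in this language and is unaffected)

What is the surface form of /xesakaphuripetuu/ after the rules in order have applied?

xesaxaphorifesuu

Rule 1 (pre-rhotic lowering): /u/ is a high vowel immediately before /r/, so it lowers to [o]. /xesakaphuripetuu/ → xesakaphoripetuu.
Rule 2 (post-nasal voicing): no segment meets the environment; /xesakaphoripetuu/ is unchanged.
Rule 3 (intervocalic spirantization): /k/ is a stop between vowels /a/ and /a/, so it spirantizes to the fricative [x]. /p/ is a stop between vowels /i/ and /e/, so it spirantizes to the fricative [f]. /t/ is a stop between vowels /e/ and /u/, so it spirantizes to the fricative [s]. /xesakaphoripetuu/ → xesaxaphorifesuu.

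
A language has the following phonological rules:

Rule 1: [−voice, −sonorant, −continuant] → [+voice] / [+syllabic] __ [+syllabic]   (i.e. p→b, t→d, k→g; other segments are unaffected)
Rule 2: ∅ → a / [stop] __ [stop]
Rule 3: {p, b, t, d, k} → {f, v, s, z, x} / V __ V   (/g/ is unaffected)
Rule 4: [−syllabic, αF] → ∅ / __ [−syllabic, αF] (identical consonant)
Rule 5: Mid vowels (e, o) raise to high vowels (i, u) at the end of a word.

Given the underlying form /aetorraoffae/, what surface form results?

Rule 1 (intervocalic voicing): /t/ is a voiceless stop between vowels /e/ and /o/, so it voices to [d]. /aetorraoffae/ → aedorraoffae.
Rule 2 (stop-cluster a-epenthesis): no segment meets the environment; /aedorraoffae/ is unchanged.
Rule 3 (intervocalic spirantization): /d/ is a stop between vowels /e/ and /o/, so it spirantizes to the fricative [z]. /aedorraoffae/ → aezorraoffae.
Rule 4 (degemination): /rr/ is a geminate; the first /r/ deletes. /ff/ is a geminate; the first /f/ deletes. /aezorraoffae/ → aezoraofae.
Rule 5 (final vowel raising): /e/ is a mid vowel in word-final position, so it raises to [i]. /aezoraofae/ → aezoraofai.

aezoraofai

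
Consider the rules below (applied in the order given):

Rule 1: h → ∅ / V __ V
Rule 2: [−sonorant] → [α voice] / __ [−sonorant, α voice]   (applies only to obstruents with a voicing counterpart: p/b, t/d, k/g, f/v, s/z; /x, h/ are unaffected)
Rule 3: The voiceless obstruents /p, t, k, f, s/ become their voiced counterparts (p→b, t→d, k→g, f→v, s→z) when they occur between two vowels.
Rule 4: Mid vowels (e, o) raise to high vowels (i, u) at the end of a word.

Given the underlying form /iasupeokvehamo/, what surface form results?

Rule 1 (intervocalic h-deletion): /h/ occurs between vowels /e/ and /a/, so it deletes. /iasupeokvehamo/ → iasupeokveamo.
Rule 2 (regressive voicing assimilation): /k/ precedes the voiced obstruent /v/, so it voices to [g] by assimilation. /iasupeokveamo/ → iasupeogveamo.
Rule 3 (intervocalic voicing): /s/ is a voiceless obstruent between vowels /a/ and /u/, so it voices to [z]. /p/ is a voiceless obstruent between vowels /u/ and /e/, so it voices to [b]. /iasupeogveamo/ → iazubeogveamo.
Rule 4 (final vowel raising): /o/ is a mid vowel in word-final position, so it raises to [u]. /iazubeogveamo/ → iazubeogveamu.

iazubeogveamu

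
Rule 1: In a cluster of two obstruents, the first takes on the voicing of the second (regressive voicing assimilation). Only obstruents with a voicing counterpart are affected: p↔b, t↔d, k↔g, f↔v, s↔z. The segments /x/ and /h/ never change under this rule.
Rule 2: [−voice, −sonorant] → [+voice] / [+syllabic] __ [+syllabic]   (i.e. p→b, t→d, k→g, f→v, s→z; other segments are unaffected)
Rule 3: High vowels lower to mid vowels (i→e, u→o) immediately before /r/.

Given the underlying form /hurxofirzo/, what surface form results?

horxoverzo

Rule 1 (regressive voicing assimilation): no segment meets the environment; /hurxofirzo/ is unchanged.
Rule 2 (intervocalic voicing): /f/ is a voiceless obstruent between vowels /o/ and /i/, so it voices to [v]. /hurxofirzo/ → hurxovirzo.
Rule 3 (pre-rhotic lowering): /u/ is a high vowel immediately before /r/, so it lowers to [o]. /i/ is a high vowel immediately before /r/, so it lowers to [e]. /hurxovirzo/ → horxoverzo.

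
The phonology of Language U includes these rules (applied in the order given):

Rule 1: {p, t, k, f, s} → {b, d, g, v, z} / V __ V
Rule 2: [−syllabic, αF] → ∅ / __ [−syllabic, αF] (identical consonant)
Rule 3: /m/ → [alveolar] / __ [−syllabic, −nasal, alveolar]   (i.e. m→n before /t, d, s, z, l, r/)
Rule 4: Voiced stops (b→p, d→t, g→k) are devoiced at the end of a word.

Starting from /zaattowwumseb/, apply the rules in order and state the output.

zaatowunsep

Rule 1 (intervocalic voicing): no segment meets the environment; /zaattowwumseb/ is unchanged.
Rule 2 (degemination): /tt/ is a geminate; the first /t/ deletes. /ww/ is a geminate; the first /w/ deletes. /zaattowwumseb/ → zaatowumseb.
Rule 3 (nasal place assimilation): /m/ precedes the alveolar consonant /s/, so it assimilates in place to [n]. /zaatowumseb/ → zaatowunseb.
Rule 4 (final devoicing): /b/ is a voiced stop in word-final position, so it devoices to [p]. /zaatowunseb/ → zaatowunsep.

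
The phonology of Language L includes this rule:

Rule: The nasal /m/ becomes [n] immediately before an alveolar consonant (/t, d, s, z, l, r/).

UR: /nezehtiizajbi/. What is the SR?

nezehtiizajbi

No segment of /nezehtiizajbi/ meets the structural description of the rule, so the form surfaces unchanged.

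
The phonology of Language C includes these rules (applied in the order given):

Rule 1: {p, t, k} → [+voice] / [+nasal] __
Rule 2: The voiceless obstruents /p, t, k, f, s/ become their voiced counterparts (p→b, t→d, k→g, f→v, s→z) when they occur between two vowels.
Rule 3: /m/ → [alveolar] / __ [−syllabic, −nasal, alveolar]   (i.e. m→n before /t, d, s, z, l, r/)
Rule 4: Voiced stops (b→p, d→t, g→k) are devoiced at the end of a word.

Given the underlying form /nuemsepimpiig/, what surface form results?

Rule 1 (post-nasal voicing): /p/ is a voiceless stop immediately after the nasal /m/, so it voices to [b]. /nuemsepimpiig/ → nuemsepimbiig.
Rule 2 (intervocalic voicing): /p/ is a voiceless obstruent between vowels /e/ and /i/, so it voices to [b]. /nuemsepimbiig/ → nuemsebimbiig.
Rule 3 (nasal place assimilation): /m/ precedes the alveolar consonant /s/, so it assimilates in place to [n]. /nuemsebimbiig/ → nuensebimbiig.
Rule 4 (final devoicing): /g/ is a voiced stop in word-final position, so it devoices to [k]. /nuensebimbiig/ → nuensebimbiik.

nuensebimbiik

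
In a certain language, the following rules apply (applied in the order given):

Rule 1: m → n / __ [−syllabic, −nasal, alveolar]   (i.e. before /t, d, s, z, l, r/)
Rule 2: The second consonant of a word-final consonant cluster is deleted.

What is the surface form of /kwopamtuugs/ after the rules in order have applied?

Rule 1 (nasal place assimilation): /m/ precedes the alveolar consonant /t/, so it assimilates in place to [n]. /kwopamtuugs/ → kwopantuugs.
Rule 2 (final cluster simplification): /s/ is the second consonant of a word-final cluster /gs/, so it deletes. /kwopantuugs/ → kwopantuug.

kwopantuug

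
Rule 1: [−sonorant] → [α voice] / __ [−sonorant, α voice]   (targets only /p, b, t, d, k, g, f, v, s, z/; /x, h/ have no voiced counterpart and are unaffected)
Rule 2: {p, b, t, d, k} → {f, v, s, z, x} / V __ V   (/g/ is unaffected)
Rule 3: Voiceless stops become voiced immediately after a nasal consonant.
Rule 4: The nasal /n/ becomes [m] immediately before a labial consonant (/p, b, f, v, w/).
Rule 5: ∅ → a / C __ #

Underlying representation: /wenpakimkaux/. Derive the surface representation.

wembaximgauxa

Rule 1 (regressive voicing assimilation): no segment meets the environment; /wenpakimkaux/ is unchanged.
Rule 2 (intervocalic spirantization): /k/ is a stop between vowels /a/ and /i/, so it spirantizes to the fricative [x]. /wenpakimkaux/ → wenpaximkaux.
Rule 3 (post-nasal voicing): /p/ is a voiceless stop immediately after the nasal /n/, so it voices to [b]. /k/ is a voiceless stop immediately after the nasal /m/, so it voices to [g]. /wenpaximkaux/ → wenbaximgaux.
Rule 4 (nasal place assimilation): /n/ precedes the labial consonant /b/, so it assimilates in place to [m]. /wenbaximgaux/ → wembaximgaux.
Rule 5 (final a-epenthesis): the form ends in the consonant /x/, so [a] is inserted word-finally. /wembaximgaux/ → wembaximgauxa.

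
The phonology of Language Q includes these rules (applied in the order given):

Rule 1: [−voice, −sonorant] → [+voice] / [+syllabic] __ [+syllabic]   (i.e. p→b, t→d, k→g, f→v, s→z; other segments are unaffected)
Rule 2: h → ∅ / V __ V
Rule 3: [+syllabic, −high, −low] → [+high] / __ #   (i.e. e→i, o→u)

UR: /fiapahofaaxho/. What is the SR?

fiabaovaaxhu

Rule 1 (intervocalic voicing): /p/ is a voiceless obstruent between vowels /a/ and /a/, so it voices to [b]. /f/ is a voiceless obstruent between vowels /o/ and /a/, so it voices to [v]. /fiapahofaaxho/ → fiabahovaaxho.
Rule 2 (intervocalic h-deletion): /h/ occurs between vowels /a/ and /o/, so it deletes. /fiabahovaaxho/ → fiabaovaaxho.
Rule 3 (final vowel raising): /o/ is a mid vowel in word-final position, so it raises to [u]. /fiabaovaaxho/ → fiabaovaaxhu.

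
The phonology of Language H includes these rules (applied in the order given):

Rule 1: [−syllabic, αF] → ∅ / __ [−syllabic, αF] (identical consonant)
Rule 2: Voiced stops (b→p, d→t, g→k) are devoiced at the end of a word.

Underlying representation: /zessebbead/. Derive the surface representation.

zesebeat

Rule 1 (degemination): /ss/ is a geminate; the first /s/ deletes. /bb/ is a geminate; the first /b/ deletes. /zessebbead/ → zesebead.
Rule 2 (final devoicing): /d/ is a voiced stop in word-final position, so it devoices to [t]. /zesebead/ → zesebeat.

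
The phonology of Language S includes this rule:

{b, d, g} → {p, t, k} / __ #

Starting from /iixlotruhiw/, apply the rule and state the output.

iixlotruhiw

No segment of /iixlotruhiw/ meets the structural description of the rule, so the form surfaces unchanged.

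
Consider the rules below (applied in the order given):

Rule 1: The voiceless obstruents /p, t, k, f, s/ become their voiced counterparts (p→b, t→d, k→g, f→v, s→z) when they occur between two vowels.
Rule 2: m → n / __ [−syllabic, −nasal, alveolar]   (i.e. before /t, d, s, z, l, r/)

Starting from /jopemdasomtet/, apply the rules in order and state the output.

jobendazontet

Rule 1 (intervocalic voicing): /p/ is a voiceless obstruent between vowels /o/ and /e/, so it voices to [b]. /s/ is a voiceless obstruent between vowels /a/ and /o/, so it voices to [z]. /jopemdasomtet/ → jobemdazomtet.
Rule 2 (nasal place assimilation): /m/ precedes the alveolar consonant /d/, so it assimilates in place to [n]. /m/ precedes the alveolar consonant /t/, so it assimilates in place to [n]. /jobemdazomtet/ → jobendazontet.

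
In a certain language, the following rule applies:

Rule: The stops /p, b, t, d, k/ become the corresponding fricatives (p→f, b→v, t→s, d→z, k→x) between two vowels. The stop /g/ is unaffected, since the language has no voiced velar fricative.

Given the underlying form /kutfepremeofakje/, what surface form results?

kutfepremeofakje

No segment of /kutfepremeofakje/ meets the structural description of the rule, so the form surfaces unchanged.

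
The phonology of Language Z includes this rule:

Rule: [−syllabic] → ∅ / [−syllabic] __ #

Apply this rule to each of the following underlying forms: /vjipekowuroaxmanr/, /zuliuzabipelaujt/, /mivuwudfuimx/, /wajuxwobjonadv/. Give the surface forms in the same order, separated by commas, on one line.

/vjipekowuroaxmanr/: /r/ is the second consonant of a word-final cluster /nr/, so it deletes. → [vjipekowuroaxman].
/zuliuzabipelaujt/: /t/ is the second consonant of a word-final cluster /jt/, so it deletes. → [zuliuzabipelauj].
/mivuwudfuimx/: /x/ is the second consonant of a word-final cluster /mx/, so it deletes. → [mivuwudfuim].
/wajuxwobjonadv/: /v/ is the second consonant of a word-final cluster /dv/, so it deletes. → [wajuxwobjonad].

vjipekowuroaxman, zuliuzabipelauj, mivuwudfuim, wajuxwobjonad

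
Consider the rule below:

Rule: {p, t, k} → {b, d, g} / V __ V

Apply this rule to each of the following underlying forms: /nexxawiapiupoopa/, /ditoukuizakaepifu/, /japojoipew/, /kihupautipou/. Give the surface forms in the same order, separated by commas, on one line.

/nexxawiapiupoopa/: /p/ is a voiceless stop between vowels /a/ and /i/, so it voices to [b]. /p/ is a voiceless stop between vowels /u/ and /o/, so it voices to [b]. /p/ is a voiceless stop between vowels /o/ and /a/, so it voices to [b]. → [nexxawiabiubooba].
/ditoukuizakaepifu/: /t/ is a voiceless stop between vowels /i/ and /o/, so it voices to [d]. /k/ is a voiceless stop between vowels /u/ and /u/, so it voices to [g]. /k/ is a voiceless stop between vowels /a/ and /a/, so it voices to [g]. /p/ is a voiceless stop between vowels /e/ and /i/, so it voices to [b]. → [didouguizagaebifu].
/japojoipew/: /p/ is a voiceless stop between vowels /a/ and /o/, so it voices to [b]. /p/ is a voiceless stop between vowels /i/ and /e/, so it voices to [b]. → [jabojoibew].
/kihupautipou/: /p/ is a voiceless stop between vowels /u/ and /a/, so it voices to [b]. /t/ is a voiceless stop between vowels /u/ and /i/, so it voices to [d]. /p/ is a voiceless stop between vowels /i/ and /o/, so it voices to [b]. → [kihubaudibou].

nexxawiabiubooba, didouguizagaebifu, jabojoibew, kihubaudibou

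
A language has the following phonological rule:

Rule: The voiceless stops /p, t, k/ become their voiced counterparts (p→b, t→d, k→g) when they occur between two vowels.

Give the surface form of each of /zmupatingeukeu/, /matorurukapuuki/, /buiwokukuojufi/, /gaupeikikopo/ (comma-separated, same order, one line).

/zmupatingeukeu/: /p/ is a voiceless stop between vowels /u/ and /a/, so it voices to [b]. /t/ is a voiceless stop between vowels /a/ and /i/, so it voices to [d]. /k/ is a voiceless stop between vowels /u/ and /e/, so it voices to [g]. → [zmubadingeugeu].
/matorurukapuuki/: /t/ is a voiceless stop between vowels /a/ and /o/, so it voices to [d]. /k/ is a voiceless stop between vowels /u/ and /a/, so it voices to [g]. /p/ is a voiceless stop between vowels /a/ and /u/, so it voices to [b]. /k/ is a voiceless stop between vowels /u/ and /i/, so it voices to [g]. → [madorurugabuugi].
/buiwokukuojufi/: /k/ is a voiceless stop between vowels /o/ and /u/, so it voices to [g]. /k/ is a voiceless stop between vowels /u/ and /u/, so it voices to [g]. → [buiwoguguojufi].
/gaupeikikopo/: /p/ is a voiceless stop between vowels /u/ and /e/, so it voices to [b]. /k/ is a voiceless stop between vowels /i/ and /i/, so it voices to [g]. /k/ is a voiceless stop between vowels /i/ and /o/, so it voices to [g]. /p/ is a voiceless stop between vowels /o/ and /o/, so it voices to [b]. → [gaubeigigobo].

zmubadingeugeu, madorurugabuugi, buiwoguguojufi, gaubeigigobo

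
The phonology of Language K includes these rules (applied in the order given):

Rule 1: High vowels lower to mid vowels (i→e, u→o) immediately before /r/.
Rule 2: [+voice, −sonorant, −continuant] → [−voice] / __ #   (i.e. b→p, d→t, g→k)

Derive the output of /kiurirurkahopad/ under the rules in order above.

kiorerorkahopat

Rule 1 (pre-rhotic lowering): /u/ is a high vowel immediately before /r/, so it lowers to [o]. /i/ is a high vowel immediately before /r/, so it lowers to [e]. /u/ is a high vowel immediately before /r/, so it lowers to [o]. /kiurirurkahopad/ → kiorerorkahopad.
Rule 2 (final devoicing): /d/ is a voiced stop in word-final position, so it devoices to [t]. /kiorerorkahopad/ → kiorerorkahopat.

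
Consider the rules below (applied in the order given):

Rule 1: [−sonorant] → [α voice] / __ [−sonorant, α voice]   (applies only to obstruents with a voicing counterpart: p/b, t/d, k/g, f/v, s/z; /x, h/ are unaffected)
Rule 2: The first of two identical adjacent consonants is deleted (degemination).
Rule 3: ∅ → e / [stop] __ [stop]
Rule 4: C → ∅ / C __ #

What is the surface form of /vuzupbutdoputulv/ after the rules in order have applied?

vuzubudoputul

Rule 1 (regressive voicing assimilation): /p/ precedes the voiced obstruent /b/, so it voices to [b] by assimilation. /t/ precedes the voiced obstruent /d/, so it voices to [d] by assimilation. /vuzupbutdoputulv/ → vuzubbuddoputulv.
Rule 2 (degemination): /bb/ is a geminate; the first /b/ deletes. /dd/ is a geminate; the first /d/ deletes. /vuzubbuddoputulv/ → vuzubudoputulv.
Rule 3 (stop-cluster e-epenthesis): no segment meets the environment; /vuzubudoputulv/ is unchanged.
Rule 4 (final cluster simplification): /v/ is the second consonant of a word-final cluster /lv/, so it deletes. /vuzubudoputulv/ → vuzubudoputul.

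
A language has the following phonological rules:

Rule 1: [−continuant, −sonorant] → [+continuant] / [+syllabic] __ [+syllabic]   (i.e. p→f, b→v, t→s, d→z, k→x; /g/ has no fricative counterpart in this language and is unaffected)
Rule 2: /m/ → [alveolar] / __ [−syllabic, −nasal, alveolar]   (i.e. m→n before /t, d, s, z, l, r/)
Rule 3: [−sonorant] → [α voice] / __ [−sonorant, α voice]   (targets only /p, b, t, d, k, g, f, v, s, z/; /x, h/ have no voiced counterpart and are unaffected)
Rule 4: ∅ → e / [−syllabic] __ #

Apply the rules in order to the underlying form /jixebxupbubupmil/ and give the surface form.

jixepxubbuvupmile

Rule 1 (intervocalic spirantization): /b/ is a stop between vowels /u/ and /u/, so it spirantizes to the fricative [v]. /jixebxupbubupmil/ → jixebxupbuvupmil.
Rule 2 (nasal place assimilation): no segment meets the environment; /jixebxupbuvupmil/ is unchanged.
Rule 3 (regressive voicing assimilation): /b/ precedes the voiceless obstruent /x/, so it devoices to [p] by assimilation. /p/ precedes the voiced obstruent /b/, so it voices to [b] by assimilation. /jixebxupbuvupmil/ → jixepxubbuvupmil.
Rule 4 (final e-epenthesis): the form ends in the consonant /l/, so [e] is inserted word-finally. /jixepxubbuvupmil/ → jixepxubbuvupmile.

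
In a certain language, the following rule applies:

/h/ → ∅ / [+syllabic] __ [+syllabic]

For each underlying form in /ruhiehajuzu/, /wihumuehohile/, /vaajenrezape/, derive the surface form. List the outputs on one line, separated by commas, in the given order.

/ruhiehajuzu/: /h/ occurs between vowels /u/ and /i/, so it deletes. /h/ occurs between vowels /e/ and /a/, so it deletes. → [ruieajuzu].
/wihumuehohile/: /h/ occurs between vowels /i/ and /u/, so it deletes. /h/ occurs between vowels /e/ and /o/, so it deletes. /h/ occurs between vowels /o/ and /i/, so it deletes. → [wiumueoile].
/vaajenrezape/: the rule's environment is not met; surfaces unchanged as [vaajenrezape].

ruieajuzu, wiumueoile, vaajenrezape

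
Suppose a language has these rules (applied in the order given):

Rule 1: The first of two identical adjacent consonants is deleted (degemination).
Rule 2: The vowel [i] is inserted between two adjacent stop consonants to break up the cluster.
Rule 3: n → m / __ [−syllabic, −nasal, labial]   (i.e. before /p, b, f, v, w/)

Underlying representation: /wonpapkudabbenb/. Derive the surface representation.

wompapikudabemb

Rule 1 (degemination): /bb/ is a geminate; the first /b/ deletes. /wonpapkudabbenb/ → wonpapkudabenb.
Rule 2 (stop-cluster i-epenthesis): /p/ and /k/ form a stop–stop cluster, so [i] is inserted between them. /wonpapkudabenb/ → wonpapikudabenb.
Rule 3 (nasal place assimilation): /n/ precedes the labial consonant /p/, so it assimilates in place to [m]. /n/ precedes the labial consonant /b/, so it assimilates in place to [m]. /wonpapikudabenb/ → wompapikudabemb.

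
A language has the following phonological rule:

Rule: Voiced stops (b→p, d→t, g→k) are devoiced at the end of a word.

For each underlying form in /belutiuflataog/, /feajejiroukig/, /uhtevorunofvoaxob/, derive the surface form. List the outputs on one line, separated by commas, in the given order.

belutiuflataok, feajejiroukik, uhtevorunofvoaxop

/belutiuflataog/: /g/ is a voiced stop in word-final position, so it devoices to [k]. → [belutiuflataok].
/feajejiroukig/: /g/ is a voiced stop in word-final position, so it devoices to [k]. → [feajejiroukik].
/uhtevorunofvoaxob/: /b/ is a voiced stop in word-final position, so it devoices to [p]. → [uhtevorunofvoaxop].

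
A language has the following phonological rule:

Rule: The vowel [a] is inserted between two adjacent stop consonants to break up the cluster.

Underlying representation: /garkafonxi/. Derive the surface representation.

No segment of /garkafonxi/ meets the structural description of the rule, so the form surfaces unchanged.

garkafonxi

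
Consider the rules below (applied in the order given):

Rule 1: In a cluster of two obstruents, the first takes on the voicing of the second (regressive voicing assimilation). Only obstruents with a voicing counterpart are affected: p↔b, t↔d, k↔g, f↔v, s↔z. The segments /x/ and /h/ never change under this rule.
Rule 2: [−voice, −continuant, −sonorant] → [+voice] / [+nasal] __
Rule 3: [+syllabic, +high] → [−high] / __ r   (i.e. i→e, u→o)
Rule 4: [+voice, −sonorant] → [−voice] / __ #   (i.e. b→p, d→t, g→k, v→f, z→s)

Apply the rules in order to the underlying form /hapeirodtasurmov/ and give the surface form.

Rule 1 (regressive voicing assimilation): /d/ precedes the voiceless obstruent /t/, so it devoices to [t] by assimilation. /hapeirodtasurmov/ → hapeirottasurmov.
Rule 2 (post-nasal voicing): no segment meets the environment; /hapeirottasurmov/ is unchanged.
Rule 3 (pre-rhotic lowering): /i/ is a high vowel immediately before /r/, so it lowers to [e]. /u/ is a high vowel immediately before /r/, so it lowers to [o]. /hapeirottasurmov/ → hapeerottasormov.
Rule 4 (final devoicing): /v/ is a voiced obstruent in word-final position, so it devoices to [f]. /hapeerottasormov/ → hapeerottasormof.

hapeerottasormof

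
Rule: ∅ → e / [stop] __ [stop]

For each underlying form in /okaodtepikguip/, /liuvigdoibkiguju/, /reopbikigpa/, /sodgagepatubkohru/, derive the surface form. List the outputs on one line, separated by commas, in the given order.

/okaodtepikguip/: /d/ and /t/ form a stop–stop cluster, so [e] is inserted between them. /k/ and /g/ form a stop–stop cluster, so [e] is inserted between them. → [okaodetepikeguip].
/liuvigdoibkiguju/: /g/ and /d/ form a stop–stop cluster, so [e] is inserted between them. /b/ and /k/ form a stop–stop cluster, so [e] is inserted between them. → [liuvigedoibekiguju].
/reopbikigpa/: /p/ and /b/ form a stop–stop cluster, so [e] is inserted between them. /g/ and /p/ form a stop–stop cluster, so [e] is inserted between them. → [reopebikigepa].
/sodgagepatubkohru/: /d/ and /g/ form a stop–stop cluster, so [e] is inserted between them. /b/ and /k/ form a stop–stop cluster, so [e] is inserted between them. → [sodegagepatubekohru].

okaodetepikeguip, liuvigedoibekiguju, reopebikigepa, sodegagepatubekohru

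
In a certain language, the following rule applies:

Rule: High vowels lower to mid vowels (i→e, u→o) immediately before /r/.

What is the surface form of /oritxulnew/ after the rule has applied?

oritxulnew

No segment of /oritxulnew/ meets the structural description of the rule, so the form surfaces unchanged.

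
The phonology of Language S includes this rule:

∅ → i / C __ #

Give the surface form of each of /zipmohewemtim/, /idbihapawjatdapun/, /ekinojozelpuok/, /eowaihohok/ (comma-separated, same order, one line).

/zipmohewemtim/: the form ends in the consonant /m/, so [i] is inserted word-finally. → [zipmohewemtimi].
/idbihapawjatdapun/: the form ends in the consonant /n/, so [i] is inserted word-finally. → [idbihapawjatdapuni].
/ekinojozelpuok/: the form ends in the consonant /k/, so [i] is inserted word-finally. → [ekinojozelpuoki].
/eowaihohok/: the form ends in the consonant /k/, so [i] is inserted word-finally. → [eowaihohoki].

zipmohewemtimi, idbihapawjatdapuni, ekinojozelpuoki, eowaihohoki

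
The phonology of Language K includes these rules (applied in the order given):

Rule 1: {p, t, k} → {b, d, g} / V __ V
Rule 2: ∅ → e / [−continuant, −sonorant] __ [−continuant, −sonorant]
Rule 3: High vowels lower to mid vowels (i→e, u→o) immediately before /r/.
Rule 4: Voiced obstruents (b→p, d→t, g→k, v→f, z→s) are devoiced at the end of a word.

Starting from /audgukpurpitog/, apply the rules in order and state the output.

Rule 1 (intervocalic voicing): /t/ is a voiceless stop between vowels /i/ and /o/, so it voices to [d]. /audgukpurpitog/ → audgukpurpidog.
Rule 2 (stop-cluster e-epenthesis): /d/ and /g/ form a stop–stop cluster, so [e] is inserted between them. /k/ and /p/ form a stop–stop cluster, so [e] is inserted between them. /audgukpurpidog/ → audegukepurpidog.
Rule 3 (pre-rhotic lowering): /u/ is a high vowel immediately before /r/, so it lowers to [o]. /audegukepurpidog/ → audegukeporpidog.
Rule 4 (final devoicing): /g/ is a voiced obstruent in word-final position, so it devoices to [k]. /audegukeporpidog/ → audegukeporpidok.

audegukeporpidok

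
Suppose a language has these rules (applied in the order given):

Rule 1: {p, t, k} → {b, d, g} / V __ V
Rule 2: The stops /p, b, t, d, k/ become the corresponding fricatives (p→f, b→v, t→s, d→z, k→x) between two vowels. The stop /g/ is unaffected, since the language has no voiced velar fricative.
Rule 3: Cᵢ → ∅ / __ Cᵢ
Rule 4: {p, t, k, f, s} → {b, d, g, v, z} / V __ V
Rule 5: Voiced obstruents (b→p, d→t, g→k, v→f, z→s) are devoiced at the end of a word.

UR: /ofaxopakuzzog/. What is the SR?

Rule 1 (intervocalic voicing): /p/ is a voiceless stop between vowels /o/ and /a/, so it voices to [b]. /k/ is a voiceless stop between vowels /a/ and /u/, so it voices to [g]. /ofaxopakuzzog/ → ofaxobaguzzog.
Rule 2 (intervocalic spirantization): /b/ is a stop between vowels /o/ and /a/, so it spirantizes to the fricative [v]. /ofaxobaguzzog/ → ofaxovaguzzog.
Rule 3 (degemination): /zz/ is a geminate; the first /z/ deletes. /ofaxovaguzzog/ → ofaxovaguzog.
Rule 4 (intervocalic voicing): /f/ is a voiceless obstruent between vowels /o/ and /a/, so it voices to [v]. /ofaxovaguzog/ → ovaxovaguzog.
Rule 5 (final devoicing): /g/ is a voiced obstruent in word-final position, so it devoices to [k]. /ovaxovaguzog/ → ovaxovaguzok.

ovaxovaguzok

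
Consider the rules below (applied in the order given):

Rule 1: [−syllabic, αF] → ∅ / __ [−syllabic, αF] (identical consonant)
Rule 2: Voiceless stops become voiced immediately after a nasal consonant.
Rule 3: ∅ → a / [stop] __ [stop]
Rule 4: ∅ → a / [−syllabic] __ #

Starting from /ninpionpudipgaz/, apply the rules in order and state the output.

ninbionbudipagaza

Rule 1 (degemination): no segment meets the environment; /ninpionpudipgaz/ is unchanged.
Rule 2 (post-nasal voicing): /p/ is a voiceless stop immediately after the nasal /n/, so it voices to [b]. /p/ is a voiceless stop immediately after the nasal /n/, so it voices to [b]. /ninpionpudipgaz/ → ninbionbudipgaz.
Rule 3 (stop-cluster a-epenthesis): /p/ and /g/ form a stop–stop cluster, so [a] is inserted between them. /ninbionbudipgaz/ → ninbionbudipagaz.
Rule 4 (final a-epenthesis): the form ends in the consonant /z/, so [a] is inserted word-finally. /ninbionbudipagaz/ → ninbionbudipagaza.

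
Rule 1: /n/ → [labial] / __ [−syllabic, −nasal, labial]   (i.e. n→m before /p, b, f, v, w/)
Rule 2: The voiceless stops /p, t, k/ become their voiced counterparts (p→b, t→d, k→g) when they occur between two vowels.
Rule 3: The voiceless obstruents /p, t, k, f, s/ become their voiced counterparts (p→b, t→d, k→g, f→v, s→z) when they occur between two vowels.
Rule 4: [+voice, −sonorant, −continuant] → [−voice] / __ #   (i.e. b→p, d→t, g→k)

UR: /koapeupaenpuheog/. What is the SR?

koabeubaempuheok

Rule 1 (nasal place assimilation): /n/ precedes the labial consonant /p/, so it assimilates in place to [m]. /koapeupaenpuheog/ → koapeupaempuheog.
Rule 2 (intervocalic voicing): /p/ is a voiceless stop between vowels /a/ and /e/, so it voices to [b]. /p/ is a voiceless stop between vowels /u/ and /a/, so it voices to [b]. /koapeupaempuheog/ → koabeubaempuheog.
Rule 3 (intervocalic voicing): no segment meets the environment; /koabeubaempuheog/ is unchanged.
Rule 4 (final devoicing): /g/ is a voiced stop in word-final position, so it devoices to [k]. /koabeubaempuheog/ → koabeubaempuheok.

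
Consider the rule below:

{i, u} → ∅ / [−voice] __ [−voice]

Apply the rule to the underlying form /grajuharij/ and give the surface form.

grajuharij

No segment of /grajuharij/ meets the structural description of the rule, so the form surfaces unchanged.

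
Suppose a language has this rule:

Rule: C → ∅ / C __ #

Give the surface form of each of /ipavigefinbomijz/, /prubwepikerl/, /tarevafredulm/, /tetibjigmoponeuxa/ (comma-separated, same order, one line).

/ipavigefinbomijz/: /z/ is the second consonant of a word-final cluster /jz/, so it deletes. → [ipavigefinbomij].
/prubwepikerl/: /l/ is the second consonant of a word-final cluster /rl/, so it deletes. → [prubwepiker].
/tarevafredulm/: /m/ is the second consonant of a word-final cluster /lm/, so it deletes. → [tarevafredul].
/tetibjigmoponeuxa/: the rule's environment is not met; surfaces unchanged as [tetibjigmoponeuxa].

ipavigefinbomij, prubwepiker, tarevafredul, tetibjigmoponeuxa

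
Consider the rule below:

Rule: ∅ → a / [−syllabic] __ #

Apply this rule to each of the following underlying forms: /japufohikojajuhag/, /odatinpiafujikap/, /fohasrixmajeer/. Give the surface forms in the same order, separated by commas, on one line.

japufohikojajuhaga, odatinpiafujikapa, fohasrixmajeera

/japufohikojajuhag/: the form ends in the consonant /g/, so [a] is inserted word-finally. → [japufohikojajuhaga].
/odatinpiafujikap/: the form ends in the consonant /p/, so [a] is inserted word-finally. → [odatinpiafujikapa].
/fohasrixmajeer/: the form ends in the consonant /r/, so [a] is inserted word-finally. → [fohasrixmajeera].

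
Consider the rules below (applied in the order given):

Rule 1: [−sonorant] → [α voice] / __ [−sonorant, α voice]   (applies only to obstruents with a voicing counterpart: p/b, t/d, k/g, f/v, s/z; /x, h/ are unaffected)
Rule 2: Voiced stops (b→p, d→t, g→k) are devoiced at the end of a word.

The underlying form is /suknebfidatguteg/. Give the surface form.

suknepfidadgutek

Rule 1 (regressive voicing assimilation): /b/ precedes the voiceless obstruent /f/, so it devoices to [p] by assimilation. /t/ precedes the voiced obstruent /g/, so it voices to [d] by assimilation. /suknebfidatguteg/ → suknepfidadguteg.
Rule 2 (final devoicing): /g/ is a voiced stop in word-final position, so it devoices to [k]. /suknepfidadguteg/ → suknepfidadgutek.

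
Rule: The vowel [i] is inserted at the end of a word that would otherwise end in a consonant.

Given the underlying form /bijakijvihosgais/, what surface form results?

bijakijvihosgaisi

the form ends in the consonant /s/, so [i] is inserted word-finally.
Surface form: [bijakijvihosgaisi].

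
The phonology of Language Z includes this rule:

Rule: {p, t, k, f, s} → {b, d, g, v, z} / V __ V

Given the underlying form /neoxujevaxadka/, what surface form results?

neoxujevaxadka

No segment of /neoxujevaxadka/ meets the structural description of the rule, so the form surfaces unchanged.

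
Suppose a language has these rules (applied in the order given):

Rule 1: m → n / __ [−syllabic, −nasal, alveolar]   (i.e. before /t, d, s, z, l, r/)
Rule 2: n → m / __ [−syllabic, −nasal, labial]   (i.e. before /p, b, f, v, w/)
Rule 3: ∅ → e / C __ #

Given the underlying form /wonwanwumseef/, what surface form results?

Rule 1 (nasal place assimilation): /m/ precedes the alveolar consonant /s/, so it assimilates in place to [n]. /wonwanwumseef/ → wonwanwunseef.
Rule 2 (nasal place assimilation): /n/ precedes the labial consonant /w/, so it assimilates in place to [m]. /n/ precedes the labial consonant /w/, so it assimilates in place to [m]. /wonwanwunseef/ → womwamwunseef.
Rule 3 (final e-epenthesis): the form ends in the consonant /f/, so [e] is inserted word-finally. /womwamwunseef/ → womwamwunseefe.

womwamwunseefe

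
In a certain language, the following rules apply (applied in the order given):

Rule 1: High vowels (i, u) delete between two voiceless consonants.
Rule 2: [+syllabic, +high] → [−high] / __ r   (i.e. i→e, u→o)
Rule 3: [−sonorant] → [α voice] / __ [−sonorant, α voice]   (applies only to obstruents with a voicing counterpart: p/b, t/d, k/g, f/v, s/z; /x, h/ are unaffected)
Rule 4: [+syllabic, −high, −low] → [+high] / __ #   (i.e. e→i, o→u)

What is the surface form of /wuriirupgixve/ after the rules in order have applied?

Rule 1 (high vowel syncope): no segment meets the environment; /wuriirupgixve/ is unchanged.
Rule 2 (pre-rhotic lowering): /u/ is a high vowel immediately before /r/, so it lowers to [o]. /i/ is a high vowel immediately before /r/, so it lowers to [e]. /wuriirupgixve/ → worierupgixve.
Rule 3 (regressive voicing assimilation): /p/ precedes the voiced obstruent /g/, so it voices to [b] by assimilation. /worierupgixve/ → worierubgixve.
Rule 4 (final vowel raising): /e/ is a mid vowel in word-final position, so it raises to [i]. /worierubgixve/ → worierubgixvi.

worierubgixvi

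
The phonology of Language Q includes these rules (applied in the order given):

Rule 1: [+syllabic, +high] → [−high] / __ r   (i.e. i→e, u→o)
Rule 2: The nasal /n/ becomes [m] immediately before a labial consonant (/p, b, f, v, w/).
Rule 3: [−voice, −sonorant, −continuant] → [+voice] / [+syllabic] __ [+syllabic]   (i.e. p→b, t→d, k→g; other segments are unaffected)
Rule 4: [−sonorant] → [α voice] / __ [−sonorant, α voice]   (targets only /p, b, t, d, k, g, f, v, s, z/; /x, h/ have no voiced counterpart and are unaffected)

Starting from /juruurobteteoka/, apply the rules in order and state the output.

joruoroptedeoga

Rule 1 (pre-rhotic lowering): /u/ is a high vowel immediately before /r/, so it lowers to [o]. /u/ is a high vowel immediately before /r/, so it lowers to [o]. /juruurobteteoka/ → joruorobteteoka.
Rule 2 (nasal place assimilation): no segment meets the environment; /joruorobteteoka/ is unchanged.
Rule 3 (intervocalic voicing): /t/ is a voiceless stop between vowels /e/ and /e/, so it voices to [d]. /k/ is a voiceless stop between vowels /o/ and /a/, so it voices to [g]. /joruorobteteoka/ → joruorobtedeoga.
Rule 4 (regressive voicing assimilation): /b/ precedes the voiceless obstruent /t/, so it devoices to [p] by assimilation. /joruorobtedeoga/ → joruoroptedeoga.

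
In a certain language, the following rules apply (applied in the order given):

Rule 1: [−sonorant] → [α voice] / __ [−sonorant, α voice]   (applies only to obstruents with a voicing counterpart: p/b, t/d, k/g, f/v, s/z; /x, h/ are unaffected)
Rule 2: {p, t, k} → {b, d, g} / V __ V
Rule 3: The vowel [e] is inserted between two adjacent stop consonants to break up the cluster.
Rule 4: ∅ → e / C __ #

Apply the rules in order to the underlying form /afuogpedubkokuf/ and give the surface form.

afuokepedupekogufe

Rule 1 (regressive voicing assimilation): /g/ precedes the voiceless obstruent /p/, so it devoices to [k] by assimilation. /b/ precedes the voiceless obstruent /k/, so it devoices to [p] by assimilation. /afuogpedubkokuf/ → afuokpedupkokuf.
Rule 2 (intervocalic voicing): /k/ is a voiceless stop between vowels /o/ and /u/, so it voices to [g]. /afuokpedupkokuf/ → afuokpedupkoguf.
Rule 3 (stop-cluster e-epenthesis): /k/ and /p/ form a stop–stop cluster, so [e] is inserted between them. /p/ and /k/ form a stop–stop cluster, so [e] is inserted between them. /afuokpedupkoguf/ → afuokepedupekoguf.
Rule 4 (final e-epenthesis): the form ends in the consonant /f/, so [e] is inserted word-finally. /afuokepedupekoguf/ → afuokepedupekogufe.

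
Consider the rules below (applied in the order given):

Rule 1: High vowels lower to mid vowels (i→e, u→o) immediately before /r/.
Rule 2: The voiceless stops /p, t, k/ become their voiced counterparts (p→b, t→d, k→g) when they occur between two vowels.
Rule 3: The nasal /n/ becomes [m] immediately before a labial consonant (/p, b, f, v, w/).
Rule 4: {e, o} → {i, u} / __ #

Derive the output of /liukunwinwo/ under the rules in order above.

Rule 1 (pre-rhotic lowering): no segment meets the environment; /liukunwinwo/ is unchanged.
Rule 2 (intervocalic voicing): /k/ is a voiceless stop between vowels /u/ and /u/, so it voices to [g]. /liukunwinwo/ → liugunwinwo.
Rule 3 (nasal place assimilation): /n/ precedes the labial consonant /w/, so it assimilates in place to [m]. /n/ precedes the labial consonant /w/, so it assimilates in place to [m]. /liugunwinwo/ → liugumwimwo.
Rule 4 (final vowel raising): /o/ is a mid vowel in word-final position, so it raises to [u]. /liugumwimwo/ → liugumwimwu.

liugumwimwu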